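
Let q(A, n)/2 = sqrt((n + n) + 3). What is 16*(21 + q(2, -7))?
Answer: 336 + 32*I*sqrt(11) ≈ 336.0 + 106.13*I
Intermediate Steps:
q(A, n) = 2*sqrt(3 + 2*n) (q(A, n) = 2*sqrt((n + n) + 3) = 2*sqrt(2*n + 3) = 2*sqrt(3 + 2*n))
16*(21 + q(2, -7)) = 16*(21 + 2*sqrt(3 + 2*(-7))) = 16*(21 + 2*sqrt(3 - 14)) = 16*(21 + 2*sqrt(-11)) = 16*(21 + 2*(I*sqrt(11))) = 16*(21 + 2*I*sqrt(11)) = 336 + 32*I*sqrt(11)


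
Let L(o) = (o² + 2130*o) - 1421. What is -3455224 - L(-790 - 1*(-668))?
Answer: -3208827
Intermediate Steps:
L(o) = -1421 + o² + 2130*o
-3455224 - L(-790 - 1*(-668)) = -3455224 - (-1421 + (-790 - 1*(-668))² + 2130*(-790 - 1*(-668))) = -3455224 - (-1421 + (-790 + 668)² + 2130*(-790 + 668)) = -3455224 - (-1421 + (-122)² + 2130*(-122)) = -3455224 - (-1421 + 14884 - 259860) = -3455224 - 1*(-246397) = -3455224 + 246397 = -3208827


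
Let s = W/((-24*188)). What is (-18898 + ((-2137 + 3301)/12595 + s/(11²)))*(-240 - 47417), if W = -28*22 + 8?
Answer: 17593423825091987/19534845 ≈ 9.0062e+8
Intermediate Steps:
W = -608 (W = -616 + 8 = -608)
s = 19/141 (s = -608/((-24*188)) = -608/(-4512) = -608*(-1/4512) = 19/141 ≈ 0.13475)
(-18898 + ((-2137 + 3301)/12595 + s/(11²)))*(-240 - 47417) = (-18898 + ((-2137 + 3301)/12595 + 19/(141*(11²))))*(-240 - 47417) = (-18898 + (1164*(1/12595) + (19/141)/121))*(-47657) = (-18898 + (1164/12595 + (19/141)*(1/121)))*(-47657) = (-18898 + (1164/12595 + 19/17061))*(-47657) = (-18898 + 1827119/19534845)*(-47657) = -369167673691/19534845*(-47657) = 17593423825091987/19534845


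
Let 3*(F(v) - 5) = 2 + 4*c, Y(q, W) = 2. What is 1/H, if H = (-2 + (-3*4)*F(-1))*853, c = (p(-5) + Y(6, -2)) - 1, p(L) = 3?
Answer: -1/114302 ≈ -8.7488e-6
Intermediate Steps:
c = 4 (c = (3 + 2) - 1 = 5 - 1 = 4)
F(v) = 11 (F(v) = 5 + (2 + 4*4)/3 = 5 + (2 + 16)/3 = 5 + (⅓)*18 = 5 + 6 = 11)
H = -114302 (H = (-2 - 3*4*11)*853 = (-2 - 12*11)*853 = (-2 - 132)*853 = -134*853 = -114302)
1/H = 1/(-114302) = -1/114302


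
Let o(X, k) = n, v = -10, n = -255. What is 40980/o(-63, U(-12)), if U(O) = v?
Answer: -2732/17 ≈ -160.71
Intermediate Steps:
U(O) = -10
o(X, k) = -255
40980/o(-63, U(-12)) = 40980/(-255) = 40980*(-1/255) = -2732/17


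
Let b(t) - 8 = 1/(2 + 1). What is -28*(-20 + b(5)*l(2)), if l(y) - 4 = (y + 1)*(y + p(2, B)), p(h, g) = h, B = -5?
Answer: -9520/3 ≈ -3173.3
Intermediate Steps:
l(y) = 4 + (1 + y)*(2 + y) (l(y) = 4 + (y + 1)*(y + 2) = 4 + (1 + y)*(2 + y))
b(t) = 25/3 (b(t) = 8 + 1/(2 + 1) = 8 + 1/3 = 8 + ⅓ = 25/3)
-28*(-20 + b(5)*l(2)) = -28*(-20 + 25*(6 + 2² + 3*2)/3) = -28*(-20 + 25*(6 + 4 + 6)/3) = -28*(-20 + (25/3)*16) = -28*(-20 + 400/3) = -28*340/3 = -9520/3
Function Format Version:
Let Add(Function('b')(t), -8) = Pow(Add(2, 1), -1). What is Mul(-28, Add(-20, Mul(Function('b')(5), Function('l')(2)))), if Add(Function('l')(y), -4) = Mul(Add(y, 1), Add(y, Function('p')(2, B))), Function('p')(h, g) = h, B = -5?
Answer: Rational(-9520, 3) ≈ -3173.3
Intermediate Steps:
Function('l')(y) = Add(4, Mul(Add(1, y), Add(2, y))) (Function('l')(y) = Add(4, Mul(Add(y, 1), Add(y, 2))) = Add(4, Mul(Add(1, y), Add(2, y))))
Function('b')(t) = Rational(25, 3) (Function('b')(t) = Add(8, Pow(Add(2, 1), -1)) = Add(8, Pow(3, -1)) = Add(8, Rational(1, 3)) = Rational(25, 3))
Mul(-28, Add(-20, Mul(Function('b')(5), Function('l')(2)))) = Mul(-28, Add(-20, Mul(Rational(25, 3), Add(6, Pow(2, 2), Mul(3, 2))))) = Mul(-28, Add(-20, Mul(Rational(25, 3), Add(6, 4, 6)))) = Mul(-28, Add(-20, Mul(Rational(25, 3), 16))) = Mul(-28, Add(-20, Rational(400, 3))) = Mul(-28, Rational(340, 3)) = Rational(-9520, 3)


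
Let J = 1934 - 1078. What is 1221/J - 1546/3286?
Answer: 1344415/1406408 ≈ 0.95592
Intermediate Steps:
J = 856
1221/J - 1546/3286 = 1221/856 - 1546/3286 = 1221*(1/856) - 1546*1/3286 = 1221/856 - 773/1643 = 1344415/1406408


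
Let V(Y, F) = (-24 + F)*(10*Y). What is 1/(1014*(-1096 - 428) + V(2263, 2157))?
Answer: 1/46724454 ≈ 2.1402e-8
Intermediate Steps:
V(Y, F) = 10*Y*(-24 + F)
1/(1014*(-1096 - 428) + V(2263, 2157)) = 1/(1014*(-1096 - 428) + 10*2263*(-24 + 2157)) = 1/(1014*(-1524) + 10*2263*2133) = 1/(-1545336 + 48269790) = 1/46724454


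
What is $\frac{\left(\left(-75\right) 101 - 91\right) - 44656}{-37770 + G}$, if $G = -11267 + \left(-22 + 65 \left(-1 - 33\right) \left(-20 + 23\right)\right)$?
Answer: $\frac{52322}{55689} \approx 0.93954$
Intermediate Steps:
$G = -17919$ ($G = -11267 + \left(-22 + 65 \left(\left(-34\right) 3\right)\right) = -11267 + \left(-22 + 65 \left(-102\right)\right) = -11267 - 6652 = -17919$)
$\frac{\left(\left(-75\right) 101 - 91\right) - 44656}{-37770 + G} = \frac{\left(\left(-75\right) 101 - 91\right) - 44656}{-37770 - 17919} = \frac{\left(-7575 - 91\right) - 44656}{-55689} = \left(-7666 - 44656\right) \left(- \frac{1}{55689}\right) = \left(-52322\right) \left(- \frac{1}{55689}\right) = \frac{52322}{55689}$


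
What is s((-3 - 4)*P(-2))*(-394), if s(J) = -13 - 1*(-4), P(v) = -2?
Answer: 3546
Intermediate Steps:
s(J) = -9 (s(J) = -13 + 4 = -9)
s((-3 - 4)*P(-2))*(-394) = -9*(-394) = 3546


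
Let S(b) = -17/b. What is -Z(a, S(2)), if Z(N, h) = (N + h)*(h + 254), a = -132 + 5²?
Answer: 113421/4 ≈ 28355.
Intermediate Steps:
a = -107 (a = -132 + 25 = -107)
Z(N, h) = (254 + h)*(N + h) (Z(N, h) = (N + h)*(254 + h) = (254 + h)*(N + h))
-Z(a, S(2)) = -((-17/2)² + 254*(-107) + 254*(-17/2) - (-1819)/2) = -((-17*½)² - 27178 + 254*(-17*½) - (-1819)/2) = -((-17/2)² - 27178 + 254*(-17/2) - 107*(-17/2)) = -(289/4 - 27178 - 2159 + 1819/2) = -1*(-113421/4) = 113421/4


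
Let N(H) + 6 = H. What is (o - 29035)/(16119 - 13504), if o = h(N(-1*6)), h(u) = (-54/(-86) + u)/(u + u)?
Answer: -9987877/899560 ≈ -11.103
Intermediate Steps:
N(H) = -6 + H
h(u) = (27/43 + u)/(2*u) (h(u) = (-54*(-1/86) + u)/((2*u)) = (27/43 + u)*(1/(2*u)) = (27/43 + u)/(2*u))
o = 163/344 (o = (27 + 43*(-6 - 1*6))/(86*(-6 - 1*6)) = (27 + 43*(-6 - 6))/(86*(-6 - 6)) = (1/86)*(27 + 43*(-12))/(-12) = (1/86)*(-1/12)*(27 - 516) = (1/86)*(-1/12)*(-489) = 163/344 ≈ 0.47384)
(o - 29035)/(16119 - 13504) = (163/344 - 29035)/(16119 - 13504) = -9987877/344/2615 = -9987877/344*1/2615 = -9987877/899560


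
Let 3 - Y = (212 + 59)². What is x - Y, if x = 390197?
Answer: 463635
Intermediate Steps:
Y = -73438 (Y = 3 - (212 + 59)² = 3 - 1*271² = 3 - 1*73441 = 3 - 73441 = -73438)
x - Y = 390197 - 1*(-73438) = 390197 + 73438 = 463635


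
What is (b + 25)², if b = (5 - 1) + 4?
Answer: 1089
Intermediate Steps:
b = 8 (b = 4 + 4 = 8)
(b + 25)² = (8 + 25)² = 33² = 1089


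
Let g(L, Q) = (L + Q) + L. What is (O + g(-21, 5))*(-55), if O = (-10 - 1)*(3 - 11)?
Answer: -2805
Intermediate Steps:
O = 88 (O = -11*(-8) = 88)
g(L, Q) = Q + 2*L
(O + g(-21, 5))*(-55) = (88 + (5 + 2*(-21)))*(-55) = (88 + (5 - 42))*(-55) = (88 - 37)*(-55) = 51*(-55) = -2805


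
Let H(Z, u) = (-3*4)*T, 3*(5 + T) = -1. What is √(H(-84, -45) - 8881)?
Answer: I*√8817 ≈ 93.899*I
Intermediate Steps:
T = -16/3 (T = -5 + (⅓)*(-1) = -5 - ⅓ = -16/3 ≈ -5.3333)
H(Z, u) = 64 (H(Z, u) = -3*4*(-16/3) = -12*(-16/3) = 64)
√(H(-84, -45) - 8881) = √(64 - 8881) = √(-8817) = I*√8817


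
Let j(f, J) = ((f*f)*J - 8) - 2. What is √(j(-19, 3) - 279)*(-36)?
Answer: -36*√794 ≈ -1014.4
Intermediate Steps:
j(f, J) = -10 + J*f² (j(f, J) = (f²*J - 8) - 2 = (J*f² - 8) - 2 = (-8 + J*f²) - 2 = -10 + J*f²)
√(j(-19, 3) - 279)*(-36) = √((-10 + 3*(-19)²) - 279)*(-36) = √((-10 + 3*361) - 279)*(-36) = √((-10 + 1083) - 279)*(-36) = √(1073 - 279)*(-36) = √794*(-36) = -36*√794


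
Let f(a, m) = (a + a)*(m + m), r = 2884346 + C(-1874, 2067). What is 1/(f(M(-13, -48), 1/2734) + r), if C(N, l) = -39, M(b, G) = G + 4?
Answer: 1367/3942847581 ≈ 3.4670e-7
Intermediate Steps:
M(b, G) = 4 + G
r = 2884307 (r = 2884346 - 39 = 2884307)
f(a, m) = 4*a*m (f(a, m) = (2*a)*(2*m) = 4*a*m)
1/(f(M(-13, -48), 1/2734) + r) = 1/(4*(4 - 48)/2734 + 2884307) = 1/(4*(-44)*(1/2734) + 2884307) = 1/(-88/1367 + 2884307) = 1/(3942847581/1367) = 1367/3942847581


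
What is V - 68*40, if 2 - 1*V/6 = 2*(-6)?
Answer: -2636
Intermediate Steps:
V = 84 (V = 12 - 12*(-6) = 12 - 6*(-12) = 12 + 72 = 84)
V - 68*40 = 84 - 68*40 = 84 - 2720 = -2636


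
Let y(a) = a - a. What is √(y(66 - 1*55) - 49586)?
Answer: I*√49586 ≈ 222.68*I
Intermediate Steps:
y(a) = 0
√(y(66 - 1*55) - 49586) = √(0 - 49586) = √(-49586) = I*√49586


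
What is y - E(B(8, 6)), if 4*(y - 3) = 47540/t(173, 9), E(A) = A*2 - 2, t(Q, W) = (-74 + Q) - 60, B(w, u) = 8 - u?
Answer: 11924/39 ≈ 305.74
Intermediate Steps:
t(Q, W) = -134 + Q
E(A) = -2 + 2*A (E(A) = 2*A - 2 = -2 + 2*A)
y = 12002/39 (y = 3 + (47540/(-134 + 173))/4 = 3 + (47540/39)/4 = 3 + (47540*(1/39))/4 = 3 + (¼)*(47540/39) = 3 + 11885/39 = 12002/39 ≈ 307.74)
y - E(B(8, 6)) = 12002/39 - (-2 + 2*(8 - 1*6)) = 12002/39 - (-2 + 2*(8 - 6)) = 12002/39 - (-2 + 2*2) = 12002/39 - (-2 + 4) = 12002/39 - 1*2 = 12002/39 - 2 = 11924/39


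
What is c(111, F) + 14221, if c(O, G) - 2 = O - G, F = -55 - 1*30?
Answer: 14419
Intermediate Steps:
F = -85 (F = -55 - 30 = -85)
c(O, G) = 2 + O - G (c(O, G) = 2 + (O - G) = 2 + O - G)
c(111, F) + 14221 = (2 + 111 - 1*(-85)) + 14221 = (2 + 111 + 85) + 14221 = 198 + 14221 = 14419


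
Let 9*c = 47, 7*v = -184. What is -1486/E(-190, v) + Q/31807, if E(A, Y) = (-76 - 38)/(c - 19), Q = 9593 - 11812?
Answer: -2931580871/16316991 ≈ -179.66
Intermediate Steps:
v = -184/7 (v = (1/7)*(-184) = -184/7 ≈ -26.286)
c = 47/9 (c = (1/9)*47 = 47/9 ≈ 5.2222)
Q = -2219
E(A, Y) = 513/62 (E(A, Y) = (-76 - 38)/(47/9 - 19) = -114/(-124/9) = -114*(-9/124) = 513/62)
-1486/E(-190, v) + Q/31807 = -1486/513/62 - 2219/31807 = -1486*62/513 - 2219*1/31807 = -92132/513 - 2219/31807 = -2931580871/16316991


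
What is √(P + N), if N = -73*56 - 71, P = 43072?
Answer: √38913 ≈ 197.26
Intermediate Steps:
N = -4159 (N = -4088 - 71 = -4159)
√(P + N) = √(43072 - 4159) = √38913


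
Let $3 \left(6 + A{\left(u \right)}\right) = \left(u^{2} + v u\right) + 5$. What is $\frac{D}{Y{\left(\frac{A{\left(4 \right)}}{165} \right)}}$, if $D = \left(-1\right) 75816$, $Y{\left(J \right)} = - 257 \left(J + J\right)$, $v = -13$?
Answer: $- \frac{18764460}{12593} \approx -1490.1$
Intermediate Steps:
$A{\left(u \right)} = - \frac{13}{3} - \frac{13 u}{3} + \frac{u^{2}}{3}$ ($A{\left(u \right)} = -6 + \frac{\left(u^{2} - 13 u\right) + 5}{3} = -6 + \frac{5 + u^{2} - 13 u}{3} = -6 + \left(\frac{5}{3} - \frac{13 u}{3} + \frac{u^{2}}{3}\right) = - \frac{13}{3} - \frac{13 u}{3} + \frac{u^{2}}{3}$)
$Y{\left(J \right)} = - 514 J$ ($Y{\left(J \right)} = - 257 \cdot 2 J = - 514 J$)
$D = -75816$
$\frac{D}{Y{\left(\frac{A{\left(4 \right)}}{165} \right)}} = - \frac{75816}{\left(-514\right) \frac{- \frac{13}{3} - \frac{52}{3} + \frac{4^{2}}{3}}{165}} = - \frac{75816}{\left(-514\right) \left(- \frac{13}{3} - \frac{52}{3} + \frac{1}{3} \cdot 16\right) \frac{1}{165}} = - \frac{75816}{\left(-514\right) \left(- \frac{13}{3} - \frac{52}{3} + \frac{16}{3}\right) \frac{1}{165}} = - \frac{75816}{\left(-514\right) \left(\left(- \frac{49}{3}\right) \frac{1}{165}\right)} = - \frac{75816}{\left(-514\right) \left(- \frac{49}{495}\right)} = - \frac{75816}{\frac{25186}{495}} = \left(-75816\right) \frac{495}{25186} = - \frac{18764460}{12593}$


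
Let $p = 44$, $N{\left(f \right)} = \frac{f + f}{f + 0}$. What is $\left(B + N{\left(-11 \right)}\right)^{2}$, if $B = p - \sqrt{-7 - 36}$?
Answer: $\left(46 - i \sqrt{43}\right)^{2} \approx 2073.0 - 603.28 i$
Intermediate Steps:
$N{\left(f \right)} = 2$ ($N{\left(f \right)} = \frac{2 f}{f} = 2$)
$B = 44 - i \sqrt{43}$ ($B = 44 - \sqrt{-7 - 36} = 44 - \sqrt{-43} = 44 - i \sqrt{43} \approx 44.0 - 6.5574 i$)
$\left(B + N{\left(-11 \right)}\right)^{2} = \left(\left(44 - i \sqrt{43}\right) + 2\right)^{2} = \left(46 - i \sqrt{43}\right)^{2}$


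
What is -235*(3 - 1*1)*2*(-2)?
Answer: 1880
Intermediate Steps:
-235*(3 - 1*1)*2*(-2) = -235*(3 - 1)*2*(-2) = -235*2*2*(-2) = -940*(-2) = -235*(-8) = 1880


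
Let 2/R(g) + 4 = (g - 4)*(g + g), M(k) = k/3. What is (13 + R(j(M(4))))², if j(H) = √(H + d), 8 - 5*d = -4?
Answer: 6851794441/40729924 - 2483130*√210/10182481 ≈ 164.69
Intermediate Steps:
d = 12/5 (d = 8/5 - ⅕*(-4) = 8/5 + ⅘ = 12/5 ≈ 2.4000)
M(k) = k/3 (M(k) = k*(⅓) = k/3)
j(H) = √(12/5 + H) (j(H) = √(H + 12/5) = √(12/5 + H))
R(g) = 2/(-4 + 2*g*(-4 + g)) (R(g) = 2/(-4 + (g - 4)*(g + g)) = 2/(-4 + (-4 + g)*(2*g)) = 2/(-4 + 2*g*(-4 + g)))
(13 + R(j(M(4))))² = (13 + 1/(-2 + (√(60 + 25*((⅓)*4))/5)² - 4*√(60 + 25*((⅓)*4))/5))² = (13 + 1/(-2 + (√(60 + 25*(4/3))/5)² - 4*√(60 + 25*(4/3))/5))² = (13 + 1/(-2 + (√(60 + 100/3)/5)² - 4*√(60 + 100/3)/5))² = (13 + 1/(-2 + (√(280/3)/5)² - 4*√(280/3)/5))² = (13 + 1/(-2 + ((2*√210/3)/5)² - 4*2*√210/3/5))² = (13 + 1/(-2 + (2*√210/15)² - 8*√210/15))² = (13 + 1/(-2 + 56/15 - 8*√210/15))² = (13 + 1/(26/15 - 8*√210/15))²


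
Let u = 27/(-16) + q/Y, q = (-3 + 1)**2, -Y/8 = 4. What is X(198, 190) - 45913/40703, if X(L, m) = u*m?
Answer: -112504069/325624 ≈ -345.50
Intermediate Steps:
Y = -32 (Y = -8*4 = -32)
q = 4 (q = (-2)**2 = 4)
u = -29/16 (u = 27/(-16) + 4/(-32) = 27*(-1/16) + 4*(-1/32) = -27/16 - 1/8 = -29/16 ≈ -1.8125)
X(L, m) = -29*m/16
X(198, 190) - 45913/40703 = -29/16*190 - 45913/40703 = -2755/8 - 45913*1/40703 = -2755/8 - 45913/40703 = -112504069/325624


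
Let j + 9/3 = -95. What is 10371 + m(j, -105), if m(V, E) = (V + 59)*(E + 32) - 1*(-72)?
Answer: 13290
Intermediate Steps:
j = -98 (j = -3 - 95 = -98)
m(V, E) = 72 + (32 + E)*(59 + V) (m(V, E) = (59 + V)*(32 + E) + 72 = (32 + E)*(59 + V) + 72 = 72 + (32 + E)*(59 + V))
10371 + m(j, -105) = 10371 + (1960 + 32*(-98) + 59*(-105) - 105*(-98)) = 10371 + (1960 - 3136 - 6195 + 10290) = 10371 + 2919 = 13290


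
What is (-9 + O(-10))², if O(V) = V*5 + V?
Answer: 4761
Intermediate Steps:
O(V) = 6*V (O(V) = 5*V + V = 6*V)
(-9 + O(-10))² = (-9 + 6*(-10))² = (-9 - 60)² = (-69)² = 4761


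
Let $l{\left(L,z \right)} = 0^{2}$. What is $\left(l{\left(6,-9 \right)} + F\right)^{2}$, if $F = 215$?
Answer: $46225$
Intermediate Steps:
$l{\left(L,z \right)} = 0$
$\left(l{\left(6,-9 \right)} + F\right)^{2} = \left(0 + 215\right)^{2} = 215^{2} = 46225$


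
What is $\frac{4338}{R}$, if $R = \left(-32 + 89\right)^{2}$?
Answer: $\frac{482}{361} \approx 1.3352$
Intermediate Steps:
$R = 3249$ ($R = 57^{2} = 3249$)
$\frac{4338}{R} = \frac{4338}{3249} = 4338 \cdot \frac{1}{3249} = \frac{482}{361}$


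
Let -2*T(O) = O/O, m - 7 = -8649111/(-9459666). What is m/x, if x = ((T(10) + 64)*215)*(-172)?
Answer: -24955591/7404490497060 ≈ -3.3703e-6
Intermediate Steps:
m = 24955591/3153222 (m = 7 - 8649111/(-9459666) = 7 - 8649111*(-1/9459666) = 7 + 2883037/3153222 = 24955591/3153222 ≈ 7.9143)
T(O) = -1/2 (T(O) = -O/(2*O) = -1/2*1 = -1/2)
x = -2348230 (x = ((-1/2 + 64)*215)*(-172) = ((127/2)*215)*(-172) = (27305/2)*(-172) = -2348230)
m/x = (24955591/3153222)/(-2348230) = (24955591/3153222)*(-1/2348230) = -24955591/7404490497060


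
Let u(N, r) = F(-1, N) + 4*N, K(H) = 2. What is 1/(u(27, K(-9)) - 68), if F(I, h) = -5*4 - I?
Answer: 1/21 ≈ 0.047619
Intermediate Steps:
F(I, h) = -20 - I
u(N, r) = -19 + 4*N (u(N, r) = (-20 - 1*(-1)) + 4*N = (-20 + 1) + 4*N = -19 + 4*N)
1/(u(27, K(-9)) - 68) = 1/((-19 + 4*27) - 68) = 1/((-19 + 108) - 68) = 1/(89 - 68) = 1/21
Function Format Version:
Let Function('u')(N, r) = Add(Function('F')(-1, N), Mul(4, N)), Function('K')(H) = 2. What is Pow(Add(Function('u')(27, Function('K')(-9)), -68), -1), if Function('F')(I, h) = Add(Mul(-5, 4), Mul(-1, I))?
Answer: Rational(1, 21) ≈ 0.047619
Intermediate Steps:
Function('F')(I, h) = Add(-20, Mul(-1, I))
Function('u')(N, r) = Add(-19, Mul(4, N)) (Function('u')(N, r) = Add(Add(-20, Mul(-1, -1)), Mul(4, N)) = Add(Add(-20, 1), Mul(4, N)) = Add(-19, Mul(4, N)))
Pow(Add(Function('u')(27, Function('K')(-9)), -68), -1) = Pow(Add(Add(-19, Mul(4, 27)), -68), -1) = Pow(Add(Add(-19, 108), -68), -1) = Pow(Add(89, -68), -1) = Pow(21, -1) = Rational(1, 21)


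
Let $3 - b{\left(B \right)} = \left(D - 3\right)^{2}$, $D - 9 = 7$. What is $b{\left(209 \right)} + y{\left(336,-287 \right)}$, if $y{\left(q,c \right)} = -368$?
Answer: $-534$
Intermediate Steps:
$D = 16$ ($D = 9 + 7 = 16$)
$b{\left(B \right)} = -166$ ($b{\left(B \right)} = 3 - \left(16 - 3\right)^{2} = 3 - 13^{2} = 3 - 169 = -166$)
$b{\left(209 \right)} + y{\left(336,-287 \right)} = -166 - 368 = -534$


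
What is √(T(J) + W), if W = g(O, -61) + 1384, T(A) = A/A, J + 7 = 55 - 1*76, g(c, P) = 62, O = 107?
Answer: √1447 ≈ 38.039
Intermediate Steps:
J = -28 (J = -7 + (55 - 1*76) = -7 + (55 - 76) = -7 - 21 = -28)
T(A) = 1
W = 1446 (W = 62 + 1384 = 1446)
√(T(J) + W) = √(1 + 1446) = √1447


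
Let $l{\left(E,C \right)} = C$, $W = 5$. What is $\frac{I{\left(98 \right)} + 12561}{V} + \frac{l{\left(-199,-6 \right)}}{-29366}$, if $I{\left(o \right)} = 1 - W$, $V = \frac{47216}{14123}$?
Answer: $\frac{2603920230661}{693272528} \approx 3756.0$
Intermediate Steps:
$V = \frac{47216}{14123}$ ($V = 47216 \cdot \frac{1}{14123} = \frac{47216}{14123} \approx 3.3432$)
$I{\left(o \right)} = -4$ ($I{\left(o \right)} = 1 - 5 = -4$)
$\frac{I{\left(98 \right)} + 12561}{V} + \frac{l{\left(-199,-6 \right)}}{-29366} = \frac{-4 + 12561}{\frac{47216}{14123}} - \frac{6}{-29366} = 12557 \cdot \frac{14123}{47216} - - \frac{3}{14683} = \frac{177342511}{47216} + \frac{3}{14683} = \frac{2603920230661}{693272528}$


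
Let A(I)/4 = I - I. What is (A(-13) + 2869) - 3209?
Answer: -340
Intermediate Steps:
A(I) = 0 (A(I) = 4*(I - I) = 4*0 = 0)
(A(-13) + 2869) - 3209 = (0 + 2869) - 3209 = 2869 - 3209 = -340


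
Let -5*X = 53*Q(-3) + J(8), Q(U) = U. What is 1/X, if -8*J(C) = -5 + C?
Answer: 8/255 ≈ 0.031373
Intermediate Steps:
J(C) = 5/8 - C/8 (J(C) = -(-5 + C)/8 = 5/8 - C/8)
X = 255/8 (X = -(53*(-3) + (5/8 - ⅛*8))/5 = -(-159 + (5/8 - 1))/5 = -(-159 - 3/8)/5 = -⅕*(-1275/8) = 255/8 ≈ 31.875)
1/X = 1/(255/8) = 8/255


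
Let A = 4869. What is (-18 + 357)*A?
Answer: 1650591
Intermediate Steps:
(-18 + 357)*A = (-18 + 357)*4869 = 339*4869 = 1650591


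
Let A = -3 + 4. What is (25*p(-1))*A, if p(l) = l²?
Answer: 25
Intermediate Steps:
A = 1
(25*p(-1))*A = (25*(-1)²)*1 = (25*1)*1 = 25*1 = 25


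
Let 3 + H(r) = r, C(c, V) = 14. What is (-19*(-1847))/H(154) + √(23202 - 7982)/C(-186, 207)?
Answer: 35093/151 + √3805/7 ≈ 241.22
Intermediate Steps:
H(r) = -3 + r
(-19*(-1847))/H(154) + √(23202 - 7982)/C(-186, 207) = (-19*(-1847))/(-3 + 154) + √(23202 - 7982)/14 = 35093/151 + √15220*(1/14) = 35093*(1/151) + (2*√3805)*(1/14) = 35093/151 + √3805/7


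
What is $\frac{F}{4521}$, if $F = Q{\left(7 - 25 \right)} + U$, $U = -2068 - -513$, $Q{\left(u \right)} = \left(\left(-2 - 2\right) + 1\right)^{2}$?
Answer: $- \frac{1546}{4521} \approx -0.34196$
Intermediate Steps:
$Q{\left(u \right)} = 9$ ($Q{\left(u \right)} = \left(-4 + 1\right)^{2} = \left(-3\right)^{2} = 9$)
$U = -1555$ ($U = -2068 + 513 = -1555$)
$F = -1546$ ($F = 9 - 1555 = -1546$)
$\frac{F}{4521} = - \frac{1546}{4521}$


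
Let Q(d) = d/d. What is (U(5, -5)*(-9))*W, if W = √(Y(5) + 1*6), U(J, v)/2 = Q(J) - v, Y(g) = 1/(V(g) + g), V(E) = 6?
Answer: -108*√737/11 ≈ -266.54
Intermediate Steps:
Q(d) = 1
Y(g) = 1/(6 + g)
U(J, v) = 2 - 2*v (U(J, v) = 2*(1 - v) = 2 - 2*v)
W = √737/11 (W = √(1/(6 + 5) + 1*6) = √(1/11 + 6) = √(67/11) = √737/11 ≈ 2.4680)
(U(5, -5)*(-9))*W = ((2 - 2*(-5))*(-9))*(√737/11) = ((2 + 10)*(-9))*(√737/11) = (12*(-9))*(√737/11) = -108*√737/11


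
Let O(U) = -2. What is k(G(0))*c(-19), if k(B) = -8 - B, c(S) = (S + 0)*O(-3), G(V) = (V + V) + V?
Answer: -304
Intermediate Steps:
G(V) = 3*V (G(V) = 2*V + V = 3*V)
c(S) = -2*S (c(S) = (S + 0)*(-2) = S*(-2) = -2*S)
k(G(0))*c(-19) = (-8 - 3*0)*(-2*(-19)) = (-8 - 1*0)*38 = (-8 + 0)*38 = -8*38 = -304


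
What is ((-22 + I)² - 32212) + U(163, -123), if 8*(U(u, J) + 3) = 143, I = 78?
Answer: -232489/8 ≈ -29061.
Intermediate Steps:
U(u, J) = 119/8 (U(u, J) = -3 + (⅛)*143 = -3 + 143/8 = 119/8)
((-22 + I)² - 32212) + U(163, -123) = ((-22 + 78)² - 32212) + 119/8 = (56² - 32212) + 119/8 = (3136 - 32212) + 119/8 = -29076 + 119/8 = -232489/8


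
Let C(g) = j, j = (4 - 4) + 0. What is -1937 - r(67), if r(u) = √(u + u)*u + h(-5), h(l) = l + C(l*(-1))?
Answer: -1932 - 67*√134 ≈ -2707.6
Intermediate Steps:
j = 0 (j = 0 + 0 = 0)
C(g) = 0
h(l) = l (h(l) = l + 0 = l)
r(u) = -5 + √2*u^(3/2) (r(u) = √(u + u)*u - 5 = √(2*u)*u - 5 = (√2*√u)*u - 5 = √2*u^(3/2) - 5 = -5 + √2*u^(3/2))
-1937 - r(67) = -1937 - (-5 + √2*67^(3/2)) = -1937 - (-5 + √2*(67*√67)) = -1937 - (-5 + 67*√134) = -1937 + (5 - 67*√134) = -1932 - 67*√134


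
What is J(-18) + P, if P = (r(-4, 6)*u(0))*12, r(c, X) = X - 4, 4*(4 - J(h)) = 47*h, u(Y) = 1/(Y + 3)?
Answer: 447/2 ≈ 223.50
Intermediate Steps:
u(Y) = 1/(3 + Y)
J(h) = 4 - 47*h/4
r(c, X) = -4 + X
P = 8 (P = ((-4 + 6)/(3 + 0))*12 = (2/3)*12 = (2*(⅓))*12 = (⅔)*12 = 8)
J(-18) + P = (4 - 47/4*(-18)) + 8 = (4 + 423/2) + 8 = 431/2 + 8 = 447/2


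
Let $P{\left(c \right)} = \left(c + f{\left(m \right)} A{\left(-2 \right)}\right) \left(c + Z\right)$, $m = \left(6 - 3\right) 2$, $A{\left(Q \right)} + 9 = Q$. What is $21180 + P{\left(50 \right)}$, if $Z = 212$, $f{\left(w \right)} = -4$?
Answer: $45808$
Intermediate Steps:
$A{\left(Q \right)} = -9 + Q$
$m = 6$ ($m = 3 \cdot 2 = 6$)
$P{\left(c \right)} = \left(44 + c\right) \left(212 + c\right)$ ($P{\left(c \right)} = \left(c - 4 \left(-9 - 2\right)\right) \left(c + 212\right) = \left(c - -44\right) \left(212 + c\right) = \left(c + 44\right) \left(212 + c\right) = \left(44 + c\right) \left(212 + c\right)$)
$21180 + P{\left(50 \right)} = 21180 + \left(9328 + 50^{2} + 256 \cdot 50\right) = 21180 + \left(9328 + 2500 + 12800\right) = 21180 + 24628 = 45808$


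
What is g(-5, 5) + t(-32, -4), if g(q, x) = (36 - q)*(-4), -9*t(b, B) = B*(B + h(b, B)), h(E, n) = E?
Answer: -180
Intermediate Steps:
t(b, B) = -B*(B + b)/9
g(q, x) = -144 + 4*q
g(-5, 5) + t(-32, -4) = (-144 + 4*(-5)) - ⅑*(-4)*(-4 - 32) = (-144 - 20) - ⅑*(-4)*(-36) = -164 - 16 = -180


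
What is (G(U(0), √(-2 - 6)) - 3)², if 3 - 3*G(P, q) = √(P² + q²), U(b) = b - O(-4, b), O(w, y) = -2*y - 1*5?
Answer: (6 + √17)²/9 ≈ 11.386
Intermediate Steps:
O(w, y) = -5 - 2*y (O(w, y) = -2*y - 5 = -5 - 2*y)
U(b) = 5 + 3*b (U(b) = b - (-5 - 2*b) = b + (5 + 2*b) = 5 + 3*b)
G(P, q) = 1 - √(P² + q²)/3
(G(U(0), √(-2 - 6)) - 3)² = ((1 - √((5 + 3*0)² + (√(-2 - 6))²)/3) - 3)² = ((1 - √((5 + 0)² + (√(-8))²)/3) - 3)² = ((1 - √(5² + (2*I*√2)²)/3) - 3)² = ((1 - √(25 - 8)/3) - 3)² = ((1 - √17/3) - 3)² = (-2 - √17/3)²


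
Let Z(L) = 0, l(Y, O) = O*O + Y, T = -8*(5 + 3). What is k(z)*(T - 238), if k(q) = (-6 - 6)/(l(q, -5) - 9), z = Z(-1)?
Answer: 453/2 ≈ 226.50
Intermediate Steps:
T = -64 (T = -8*8 = -64)
l(Y, O) = Y + O² (l(Y, O) = O² + Y = Y + O²)
z = 0
k(q) = -12/(16 + q) (k(q) = (-6 - 6)/((q + (-5)²) - 9) = -12/((q + 25) - 9) = -12/((25 + q) - 9) = -12/(16 + q))
k(z)*(T - 238) = (-12/(16 + 0))*(-64 - 238) = -12/16*(-302) = -12*1/16*(-302) = -¾*(-302) = 453/2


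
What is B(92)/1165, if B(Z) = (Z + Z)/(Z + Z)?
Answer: 1/1165 ≈ 0.00085837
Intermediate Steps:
B(Z) = 1 (B(Z) = (2*Z)/((2*Z)) = (2*Z)*(1/(2*Z)) = 1)
B(92)/1165 = 1/1165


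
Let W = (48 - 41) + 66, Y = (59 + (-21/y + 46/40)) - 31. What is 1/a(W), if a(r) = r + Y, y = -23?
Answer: 460/47409 ≈ 0.0097028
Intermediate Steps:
Y = 13829/460 (Y = (59 + (-21/(-23) + 46/40)) - 31 = (59 + (-21*(-1/23) + 46*(1/40))) - 31 = (59 + (21/23 + 23/20)) - 31 = (59 + 949/460) - 31 = 28089/460 - 31 = 13829/460 ≈ 30.063)
W = 73 (W = 7 + 66 = 73)
a(r) = 13829/460 + r (a(r) = r + 13829/460 = 13829/460 + r)
1/a(W) = 1/(13829/460 + 73) = 1/(47409/460) = 460/47409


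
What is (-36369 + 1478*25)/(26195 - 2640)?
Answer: 83/3365 ≈ 0.024666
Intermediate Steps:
(-36369 + 1478*25)/(26195 - 2640) = (-36369 + 36950)/23555 = 581*(1/23555) = 83/3365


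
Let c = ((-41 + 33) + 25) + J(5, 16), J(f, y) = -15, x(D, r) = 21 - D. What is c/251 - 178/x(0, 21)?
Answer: -44636/5271 ≈ -8.4682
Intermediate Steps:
c = 2 (c = ((-41 + 33) + 25) - 15 = (-8 + 25) - 15 = 17 - 15 = 2)
c/251 - 178/x(0, 21) = 2/251 - 178/(21 - 1*0) = 2*(1/251) - 178/(21 + 0) = 2/251 - 178/21 = -44636/5271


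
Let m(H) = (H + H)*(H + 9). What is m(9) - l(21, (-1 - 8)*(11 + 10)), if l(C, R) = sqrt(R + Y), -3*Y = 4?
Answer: 324 - I*sqrt(1713)/3 ≈ 324.0 - 13.796*I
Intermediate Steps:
Y = -4/3 (Y = -1/3*4 = -4/3 ≈ -1.3333)
m(H) = 2*H*(9 + H) (m(H) = (2*H)*(9 + H) = 2*H*(9 + H))
l(C, R) = sqrt(-4/3 + R) (l(C, R) = sqrt(R - 4/3) = sqrt(-4/3 + R))
m(9) - l(21, (-1 - 8)*(11 + 10)) = 2*9*(9 + 9) - sqrt(-12 + 9*((-1 - 8)*(11 + 10)))/3 = 2*9*18 - sqrt(-12 + 9*(-9*21))/3 = 324 - sqrt(-12 + 9*(-189))/3 = 324 - sqrt(-12 - 1701)/3 = 324 - sqrt(-1713)/3 = 324 - I*sqrt(1713)/3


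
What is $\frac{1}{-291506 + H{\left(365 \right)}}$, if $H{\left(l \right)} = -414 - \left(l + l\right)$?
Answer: $- \frac{1}{292650} \approx -3.4171 \cdot 10^{-6}$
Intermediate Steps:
$H{\left(l \right)} = -414 - 2 l$
$\frac{1}{-291506 + H{\left(365 \right)}} = \frac{1}{-291506 - 1144} = \frac{1}{-292650} = - \frac{1}{292650}$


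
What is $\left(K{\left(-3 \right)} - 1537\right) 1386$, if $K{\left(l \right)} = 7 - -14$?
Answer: $-2101176$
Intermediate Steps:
$K{\left(l \right)} = 21$ ($K{\left(l \right)} = 7 + 14 = 21$)
$\left(K{\left(-3 \right)} - 1537\right) 1386 = \left(21 - 1537\right) 1386 = \left(-1516\right) 1386 = -2101176$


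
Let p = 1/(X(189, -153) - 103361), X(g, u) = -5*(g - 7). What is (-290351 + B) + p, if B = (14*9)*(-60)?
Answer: -31063477882/104271 ≈ -2.9791e+5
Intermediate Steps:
B = -7560 (B = 126*(-60) = -7560)
X(g, u) = 35 - 5*g (X(g, u) = -5*(-7 + g) = 35 - 5*g)
p = -1/104271 (p = 1/((35 - 5*189) - 103361) = 1/((35 - 945) - 103361) = 1/(-910 - 103361) = 1/(-104271) = -1/104271 ≈ -9.5904e-6)
(-290351 + B) + p = (-290351 - 7560) - 1/104271 = -297911 - 1/104271 = -31063477882/104271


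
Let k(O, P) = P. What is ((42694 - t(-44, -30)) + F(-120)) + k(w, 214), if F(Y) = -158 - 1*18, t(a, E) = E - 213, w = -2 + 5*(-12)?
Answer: 42975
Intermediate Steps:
w = -62 (w = -2 - 60 = -62)
t(a, E) = -213 + E
F(Y) = -176 (F(Y) = -158 - 18 = -176)
((42694 - t(-44, -30)) + F(-120)) + k(w, 214) = ((42694 - (-213 - 30)) - 176) + 214 = ((42694 - 1*(-243)) - 176) + 214 = ((42694 + 243) - 176) + 214 = (42937 - 176) + 214 = 42761 + 214 = 42975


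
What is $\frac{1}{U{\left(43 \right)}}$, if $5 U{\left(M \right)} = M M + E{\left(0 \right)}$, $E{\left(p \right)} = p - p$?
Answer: $\frac{5}{1849} \approx 0.0027042$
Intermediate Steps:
$E{\left(p \right)} = 0$
$U{\left(M \right)} = \frac{M^{2}}{5}$ ($U{\left(M \right)} = \frac{M M + 0}{5} = \frac{M^{2} + 0}{5} = \frac{M^{2}}{5}$)
$\frac{1}{U{\left(43 \right)}} = \frac{1}{\frac{1}{5} \cdot 43^{2}} = \frac{1}{\frac{1}{5} \cdot 1849} = \frac{1}{\frac{1849}{5}} = \frac{5}{1849}$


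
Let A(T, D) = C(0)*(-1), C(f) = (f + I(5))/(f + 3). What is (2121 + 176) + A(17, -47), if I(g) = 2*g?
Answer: 6881/3 ≈ 2293.7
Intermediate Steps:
C(f) = (10 + f)/(3 + f) (C(f) = (f + 2*5)/(f + 3) = (f + 10)/(3 + f) = (10 + f)/(3 + f))
A(T, D) = -10/3 (A(T, D) = ((10 + 0)/(3 + 0))*(-1) = (10/3)*(-1) = -10/3)
(2121 + 176) + A(17, -47) = (2121 + 176) - 10/3 = 2297 - 10/3 = 6881/3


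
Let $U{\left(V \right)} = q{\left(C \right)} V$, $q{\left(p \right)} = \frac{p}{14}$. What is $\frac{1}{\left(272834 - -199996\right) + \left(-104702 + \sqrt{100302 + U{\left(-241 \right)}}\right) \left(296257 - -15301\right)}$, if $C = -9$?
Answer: $- \frac{114170955101}{3724253581877677799609} - \frac{155779 \sqrt{19689558}}{7448507163755355599218} \approx -3.0749 \cdot 10^{-11}$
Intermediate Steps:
$q{\left(p \right)} = \frac{p}{14}$ ($q{\left(p \right)} = p \frac{1}{14} = \frac{p}{14}$)
$U{\left(V \right)} = - \frac{9 V}{14}$ ($U{\left(V \right)} = \frac{1}{14} \left(-9\right) V = - \frac{9 V}{14}$)
$\frac{1}{\left(272834 - -199996\right) + \left(-104702 + \sqrt{100302 + U{\left(-241 \right)}}\right) \left(296257 - -15301\right)} = \frac{1}{\left(272834 - -199996\right) + \left(-104702 + \sqrt{100302 - - \frac{2169}{14}}\right) \left(296257 - -15301\right)} = \frac{1}{\left(272834 + 199996\right) + \left(-104702 + \sqrt{100302 + \frac{2169}{14}}\right) \left(296257 + \left(-234605 + 249906\right)\right)} = \frac{1}{472830 + \left(-104702 + \sqrt{\frac{1406397}{14}}\right) \left(296257 + 15301\right)} = \frac{1}{472830 + \left(-104702 + \frac{\sqrt{19689558}}{14}\right) 311558} = \frac{1}{472830 - \left(32620745716 - \frac{155779 \sqrt{19689558}}{7}\right)} = \frac{1}{-32620272886 + \frac{155779 \sqrt{19689558}}{7}}$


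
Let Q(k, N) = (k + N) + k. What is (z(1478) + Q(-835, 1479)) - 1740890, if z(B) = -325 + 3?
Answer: -1741403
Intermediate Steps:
Q(k, N) = N + 2*k (Q(k, N) = (N + k) + k = N + 2*k)
z(B) = -322
(z(1478) + Q(-835, 1479)) - 1740890 = (-322 + (1479 + 2*(-835))) - 1740890 = (-322 + (1479 - 1670)) - 1740890 = (-322 - 191) - 1740890 = -513 - 1740890 = -1741403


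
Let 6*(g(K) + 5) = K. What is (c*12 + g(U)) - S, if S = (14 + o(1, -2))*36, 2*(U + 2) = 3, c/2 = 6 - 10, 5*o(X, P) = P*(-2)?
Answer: -38033/60 ≈ -633.88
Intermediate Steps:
o(X, P) = -2*P/5 (o(X, P) = (P*(-2))/5 = (-2*P)/5 = -2*P/5)
c = -8 (c = 2*(6 - 10) = 2*(-4) = -8)
U = -½ (U = -2 + (½)*3 = -2 + 3/2 = -½ ≈ -0.50000)
g(K) = -5 + K/6
S = 2664/5 (S = (14 - ⅖*(-2))*36 = (14 + ⅘)*36 = (74/5)*36 = 2664/5 ≈ 532.80)
(c*12 + g(U)) - S = (-8*12 + (-5 + (⅙)*(-½))) - 1*2664/5 = (-96 + (-5 - 1/12)) - 2664/5 = (-96 - 61/12) - 2664/5 = -1213/12 - 2664/5 = -38033/60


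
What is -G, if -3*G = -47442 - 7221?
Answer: -18221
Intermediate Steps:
G = 18221 (G = -(-47442 - 7221)/3 = -⅓*(-54663) = 18221)
-G = -1*18221 = -18221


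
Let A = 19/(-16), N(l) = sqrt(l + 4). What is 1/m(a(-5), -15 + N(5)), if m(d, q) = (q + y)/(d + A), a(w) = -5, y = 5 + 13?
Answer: -33/32 ≈ -1.0313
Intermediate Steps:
y = 18
N(l) = sqrt(4 + l)
A = -19/16 (A = 19*(-1/16) = -19/16 ≈ -1.1875)
m(d, q) = (18 + q)/(-19/16 + d) (m(d, q) = (q + 18)/(d - 19/16) = (18 + q)/(-19/16 + d))
1/m(a(-5), -15 + N(5)) = 1/(16*(18 + (-15 + sqrt(4 + 5)))/(-19 + 16*(-5))) = 1/(16*(18 + (-15 + sqrt(9)))/(-19 - 80)) = 1/(16*(18 + (-15 + 3))/(-99)) = 1/(16*(-1/99)*(18 - 12)) = 1/(16*(-1/99)*6) = 1/(-32/33) = -33/32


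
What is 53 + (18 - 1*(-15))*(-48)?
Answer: -1531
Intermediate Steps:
53 + (18 - 1*(-15))*(-48) = 53 + (18 + 15)*(-48) = 53 + 33*(-48) = 53 - 1584 = -1531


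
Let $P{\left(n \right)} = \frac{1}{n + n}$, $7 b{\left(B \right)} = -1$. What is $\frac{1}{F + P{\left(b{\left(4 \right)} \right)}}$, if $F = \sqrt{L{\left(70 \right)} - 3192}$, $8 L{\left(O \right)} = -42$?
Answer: $- \frac{1}{917} - \frac{3 i \sqrt{29}}{917} \approx -0.0010905 - 0.017618 i$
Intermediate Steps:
$L{\left(O \right)} = - \frac{21}{4}$ ($L{\left(O \right)} = \frac{1}{8} \left(-42\right) = - \frac{21}{4}$)
$b{\left(B \right)} = - \frac{1}{7}$ ($b{\left(B \right)} = \frac{1}{7} \left(-1\right) = - \frac{1}{7}$)
$P{\left(n \right)} = \frac{1}{2 n}$
$F = \frac{21 i \sqrt{29}}{2}$ ($F = \sqrt{- \frac{21}{4} - 3192} = \sqrt{- \frac{12789}{4}} = \frac{21 i \sqrt{29}}{2} \approx 56.544 i$)
$\frac{1}{F + P{\left(b{\left(4 \right)} \right)}} = \frac{1}{\frac{21 i \sqrt{29}}{2} + \frac{1}{2 \left(- \frac{1}{7}\right)}} = \frac{1}{\frac{21 i \sqrt{29}}{2} + \frac{1}{2} \left(-7\right)} = \frac{1}{\frac{21 i \sqrt{29}}{2} - \frac{7}{2}} = \frac{1}{- \frac{7}{2} + \frac{21 i \sqrt{29}}{2}}$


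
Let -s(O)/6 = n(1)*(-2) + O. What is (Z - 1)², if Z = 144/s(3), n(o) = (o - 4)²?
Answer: 9/25 ≈ 0.36000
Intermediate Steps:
n(o) = (-4 + o)²
s(O) = 108 - 6*O (s(O) = -6*((-4 + 1)²*(-2) + O) = -6*((-3)²*(-2) + O) = -6*(9*(-2) + O) = -6*(-18 + O) = 108 - 6*O)
Z = 8/5 (Z = 144/(108 - 6*3) = 144/(108 - 18) = 144/90 = 144*(1/90) = 8/5 ≈ 1.6000)
(Z - 1)² = (8/5 - 1)² = (⅗)² = 9/25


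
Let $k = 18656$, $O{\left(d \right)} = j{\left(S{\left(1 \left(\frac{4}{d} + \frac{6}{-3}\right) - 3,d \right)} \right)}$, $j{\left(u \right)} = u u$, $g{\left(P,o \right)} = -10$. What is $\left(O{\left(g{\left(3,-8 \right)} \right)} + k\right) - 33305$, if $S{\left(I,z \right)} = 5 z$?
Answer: $-12149$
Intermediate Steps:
$j{\left(u \right)} = u^{2}$
$O{\left(d \right)} = 25 d^{2}$ ($O{\left(d \right)} = \left(5 d\right)^{2} = 25 d^{2}$)
$\left(O{\left(g{\left(3,-8 \right)} \right)} + k\right) - 33305 = \left(25 \left(-10\right)^{2} + 18656\right) - 33305 = \left(25 \cdot 100 + 18656\right) - 33305 = \left(2500 + 18656\right) - 33305 = 21156 - 33305 = -12149$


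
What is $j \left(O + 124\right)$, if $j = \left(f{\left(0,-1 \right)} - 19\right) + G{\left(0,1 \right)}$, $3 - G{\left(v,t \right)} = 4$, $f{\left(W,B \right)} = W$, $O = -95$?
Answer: $-580$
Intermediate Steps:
$G{\left(v,t \right)} = -1$ ($G{\left(v,t \right)} = 3 - 4 = -1$)
$j = -20$ ($j = \left(0 - 19\right) - 1 = -19 - 1 = -20$)
$j \left(O + 124\right) = - 20 \left(-95 + 124\right) = \left(-20\right) 29 = -580$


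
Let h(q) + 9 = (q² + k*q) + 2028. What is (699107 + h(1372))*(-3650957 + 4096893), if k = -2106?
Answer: -136421632992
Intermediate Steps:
h(q) = 2019 + q² - 2106*q (h(q) = -9 + ((q² - 2106*q) + 2028) = -9 + (2028 + q² - 2106*q) = 2019 + q² - 2106*q)
(699107 + h(1372))*(-3650957 + 4096893) = (699107 + (2019 + 1372² - 2106*1372))*(-3650957 + 4096893) = (699107 + (2019 + 1882384 - 2889432))*445936 = (699107 - 1005029)*445936 = -305922*445936 = -136421632992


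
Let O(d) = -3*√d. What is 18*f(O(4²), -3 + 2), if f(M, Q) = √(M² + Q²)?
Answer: 18*√145 ≈ 216.75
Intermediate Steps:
18*f(O(4²), -3 + 2) = 18*√((-3*√(4²))² + (-3 + 2)²) = 18*√((-3*√16)² + (-1)²) = 18*√((-3*4)² + 1) = 18*√((-12)² + 1) = 18*√(144 + 1) = 18*√145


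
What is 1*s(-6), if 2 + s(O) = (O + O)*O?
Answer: 70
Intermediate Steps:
s(O) = -2 + 2*O**2 (s(O) = -2 + (O + O)*O = -2 + (2*O)*O = -2 + 2*O**2)
1*s(-6) = 1*(-2 + 2*(-6)**2) = 1*(-2 + 2*36) = 1*(-2 + 72) = 1*70 = 70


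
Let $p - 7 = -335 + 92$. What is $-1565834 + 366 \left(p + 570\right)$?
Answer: $-1443590$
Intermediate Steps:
$p = -236$ ($p = 7 + \left(-335 + 92\right) = 7 - 243 = -236$)
$-1565834 + 366 \left(p + 570\right) = -1565834 + 366 \left(-236 + 570\right) = -1565834 + 366 \cdot 334 = -1565834 + 122244 = -1443590$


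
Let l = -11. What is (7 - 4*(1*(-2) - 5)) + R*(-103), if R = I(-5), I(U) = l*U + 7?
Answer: -6351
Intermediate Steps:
I(U) = 7 - 11*U (I(U) = -11*U + 7 = 7 - 11*U)
R = 62 (R = 7 - 11*(-5) = 7 + 55 = 62)
(7 - 4*(1*(-2) - 5)) + R*(-103) = (7 - 4*(1*(-2) - 5)) + 62*(-103) = (7 - 4*(-2 - 5)) - 6386 = (7 - 4*(-7)) - 6386 = (7 + 28) - 6386 = 35 - 6386 = -6351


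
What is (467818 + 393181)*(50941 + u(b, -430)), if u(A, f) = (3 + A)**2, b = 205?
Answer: 81110410795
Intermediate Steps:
(467818 + 393181)*(50941 + u(b, -430)) = (467818 + 393181)*(50941 + (3 + 205)**2) = 860999*(50941 + 208**2) = 860999*(50941 + 43264) = 860999*94205 = 81110410795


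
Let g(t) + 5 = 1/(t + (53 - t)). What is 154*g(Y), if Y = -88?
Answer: -40656/53 ≈ -767.09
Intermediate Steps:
g(t) = -264/53 (g(t) = -5 + 1/(t + (53 - t)) = -5 + 1/53 = -264/53)
154*g(Y) = 154*(-264/53) = -40656/53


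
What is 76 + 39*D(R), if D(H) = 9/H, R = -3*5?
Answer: 263/5 ≈ 52.600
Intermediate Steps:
R = -15
76 + 39*D(R) = 76 + 39*(9/(-15)) = 76 + 39*(9*(-1/15)) = 76 + 39*(-⅗) = 76 - 117/5 = 263/5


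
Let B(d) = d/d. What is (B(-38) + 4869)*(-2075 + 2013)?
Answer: -301940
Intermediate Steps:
B(d) = 1
(B(-38) + 4869)*(-2075 + 2013) = (1 + 4869)*(-2075 + 2013) = 4870*(-62) = -301940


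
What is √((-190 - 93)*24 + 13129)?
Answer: √6337 ≈ 79.605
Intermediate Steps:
√((-190 - 93)*24 + 13129) = √(-283*24 + 13129) = √(-6792 + 13129) = √6337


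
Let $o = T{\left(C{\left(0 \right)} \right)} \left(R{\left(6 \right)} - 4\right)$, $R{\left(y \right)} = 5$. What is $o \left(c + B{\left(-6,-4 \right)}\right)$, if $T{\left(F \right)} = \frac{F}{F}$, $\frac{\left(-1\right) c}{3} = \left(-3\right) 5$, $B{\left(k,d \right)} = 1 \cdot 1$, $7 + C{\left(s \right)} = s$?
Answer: $46$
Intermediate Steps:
$C{\left(s \right)} = -7 + s$
$B{\left(k,d \right)} = 1$
$c = 45$ ($c = - 3 \left(\left(-3\right) 5\right) = \left(-3\right) \left(-15\right) = 45$)
$T{\left(F \right)} = 1$
$o = 1$ ($o = 1 \left(5 - 4\right) = 1 \cdot 1 = 1$)
$o \left(c + B{\left(-6,-4 \right)}\right) = 1 \left(45 + 1\right) = 1 \cdot 46 = 46$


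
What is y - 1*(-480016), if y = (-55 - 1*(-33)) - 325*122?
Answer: 440344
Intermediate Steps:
y = -39672 (y = (-55 + 33) - 39650 = -22 - 39650 = -39672)
y - 1*(-480016) = -39672 - 1*(-480016) = -39672 + 480016 = 440344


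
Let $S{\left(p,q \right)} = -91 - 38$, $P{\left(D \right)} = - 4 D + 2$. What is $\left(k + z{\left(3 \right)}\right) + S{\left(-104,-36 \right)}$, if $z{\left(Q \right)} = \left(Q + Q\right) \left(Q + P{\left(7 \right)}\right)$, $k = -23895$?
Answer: $-24162$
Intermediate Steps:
$P{\left(D \right)} = 2 - 4 D$
$S{\left(p,q \right)} = -129$ ($S{\left(p,q \right)} = -91 - 38 = -129$)
$z{\left(Q \right)} = 2 Q \left(-26 + Q\right)$ ($z{\left(Q \right)} = \left(Q + Q\right) \left(Q + \left(2 - 28\right)\right) = 2 Q \left(Q + \left(2 - 28\right)\right) = 2 Q \left(Q - 26\right) = 2 Q \left(-26 + Q\right)$)
$\left(k + z{\left(3 \right)}\right) + S{\left(-104,-36 \right)} = \left(-23895 + 2 \cdot 3 \left(-26 + 3\right)\right) - 129 = \left(-23895 + 2 \cdot 3 \left(-23\right)\right) - 129 = \left(-23895 - 138\right) - 129 = -24033 - 129 = -24162$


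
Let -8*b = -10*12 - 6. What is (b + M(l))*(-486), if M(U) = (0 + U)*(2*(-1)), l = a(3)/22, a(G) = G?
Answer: -165483/22 ≈ -7522.0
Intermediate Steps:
b = 63/4 (b = -(-10*12 - 6)/8 = -(-120 - 6)/8 = -⅛*(-126) = 63/4 ≈ 15.750)
l = 3/22 ≈ 0.13636
M(U) = -2*U (M(U) = U*(-2) = -2*U)
(b + M(l))*(-486) = (63/4 - 2*3/22)*(-486) = (63/4 - 3/11)*(-486) = (681/44)*(-486) = -165483/22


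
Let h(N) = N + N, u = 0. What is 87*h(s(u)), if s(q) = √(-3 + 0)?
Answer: 174*I*√3 ≈ 301.38*I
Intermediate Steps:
s(q) = I*√3 (s(q) = √(-3) = I*√3)
h(N) = 2*N
87*h(s(u)) = 87*(2*(I*√3)) = 87*(2*I*√3) = 174*I*√3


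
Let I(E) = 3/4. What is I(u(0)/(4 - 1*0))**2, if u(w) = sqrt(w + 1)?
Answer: 9/16 ≈ 0.56250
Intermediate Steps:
u(w) = sqrt(1 + w)
I(E) = 3/4 (I(E) = 3*(1/4) = 3/4)
I(u(0)/(4 - 1*0))**2 = (3/4)**2 = 9/16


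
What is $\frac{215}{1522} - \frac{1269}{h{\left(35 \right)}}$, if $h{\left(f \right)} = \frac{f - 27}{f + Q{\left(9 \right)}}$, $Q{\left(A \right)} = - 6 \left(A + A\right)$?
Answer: $\frac{70497617}{6088} \approx 11580.0$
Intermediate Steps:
$Q{\left(A \right)} = - 12 A$ ($Q{\left(A \right)} = - 6 \cdot 2 A = - 12 A$)
$h{\left(f \right)} = \frac{-27 + f}{-108 + f}$ ($h{\left(f \right)} = \frac{f - 27}{f - 108} = \frac{-27 + f}{f - 108} = \frac{-27 + f}{-108 + f}$)
$\frac{215}{1522} - \frac{1269}{h{\left(35 \right)}} = \frac{215}{1522} - \frac{1269}{\frac{1}{-108 + 35} \left(-27 + 35\right)} = 215 \cdot \frac{1}{1522} - \frac{1269}{\frac{1}{-73} \cdot 8} = \frac{215}{1522} - \frac{1269}{\left(- \frac{1}{73}\right) 8} = \frac{215}{1522} - \frac{1269}{- \frac{8}{73}} = \frac{215}{1522} - - \frac{92637}{8} = \frac{215}{1522} + \frac{92637}{8} = \frac{70497617}{6088}$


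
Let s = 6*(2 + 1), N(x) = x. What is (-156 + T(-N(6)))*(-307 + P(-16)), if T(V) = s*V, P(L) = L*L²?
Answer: 1162392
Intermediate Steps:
P(L) = L³
s = 18 (s = 6*3 = 18)
T(V) = 18*V
(-156 + T(-N(6)))*(-307 + P(-16)) = (-156 + 18*(-1*6))*(-307 + (-16)³) = (-156 + 18*(-6))*(-307 - 4096) = (-156 - 108)*(-4403) = -264*(-4403) = 1162392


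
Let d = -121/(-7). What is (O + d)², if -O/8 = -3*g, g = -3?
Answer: 146689/49 ≈ 2993.7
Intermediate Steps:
O = -72 (O = -(-24)*(-3) = -8*9 = -72)
d = 121/7 (d = -121*(-⅐) = 121/7 ≈ 17.286)
(O + d)² = (-72 + 121/7)² = (-383/7)² = 146689/49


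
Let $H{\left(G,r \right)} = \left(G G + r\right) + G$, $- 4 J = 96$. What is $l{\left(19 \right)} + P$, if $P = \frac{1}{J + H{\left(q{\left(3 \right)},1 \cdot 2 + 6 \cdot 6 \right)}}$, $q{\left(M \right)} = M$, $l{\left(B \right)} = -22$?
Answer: $- \frac{571}{26} \approx -21.962$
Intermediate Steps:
$J = -24$ ($J = \left(- \frac{1}{4}\right) 96 = -24$)
$H{\left(G,r \right)} = G + r + G^{2}$ ($H{\left(G,r \right)} = \left(G^{2} + r\right) + G = \left(r + G^{2}\right) + G = G + r + G^{2}$)
$P = \frac{1}{26}$ ($P = \frac{1}{-24 + \left(3 + \left(1 \cdot 2 + 6 \cdot 6\right) + 3^{2}\right)} = \frac{1}{-24 + \left(3 + \left(2 + 36\right) + 9\right)} = \frac{1}{-24 + \left(3 + 38 + 9\right)} = \frac{1}{-24 + 50} = \frac{1}{26} \approx 0.038462$)
$l{\left(19 \right)} + P = -22 + \frac{1}{26} = - \frac{571}{26}$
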